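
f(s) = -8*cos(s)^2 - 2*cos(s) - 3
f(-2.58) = -7.04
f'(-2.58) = 6.15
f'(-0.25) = -4.33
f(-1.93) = -3.29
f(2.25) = -4.90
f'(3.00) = -1.95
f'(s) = 16*sin(s)*cos(s) + 2*sin(s)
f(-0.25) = -12.45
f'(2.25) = -6.26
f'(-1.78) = 1.29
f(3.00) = -8.86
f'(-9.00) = 5.18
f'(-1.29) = -6.18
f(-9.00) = -7.82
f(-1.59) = -2.96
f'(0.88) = 9.40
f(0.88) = -7.52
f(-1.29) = -4.17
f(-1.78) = -2.93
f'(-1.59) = -1.69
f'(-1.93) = 3.39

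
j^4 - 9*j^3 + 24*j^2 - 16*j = j*(j - 4)^2*(j - 1)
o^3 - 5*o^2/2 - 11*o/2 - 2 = (o - 4)*(o + 1/2)*(o + 1)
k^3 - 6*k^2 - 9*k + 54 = (k - 6)*(k - 3)*(k + 3)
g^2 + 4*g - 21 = (g - 3)*(g + 7)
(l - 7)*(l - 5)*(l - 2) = l^3 - 14*l^2 + 59*l - 70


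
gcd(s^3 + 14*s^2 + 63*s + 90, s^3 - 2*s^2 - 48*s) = s + 6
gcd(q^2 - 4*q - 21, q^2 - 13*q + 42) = q - 7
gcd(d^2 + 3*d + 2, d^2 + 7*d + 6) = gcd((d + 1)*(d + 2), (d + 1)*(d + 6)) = d + 1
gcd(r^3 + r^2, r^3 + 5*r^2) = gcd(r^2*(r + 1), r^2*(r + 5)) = r^2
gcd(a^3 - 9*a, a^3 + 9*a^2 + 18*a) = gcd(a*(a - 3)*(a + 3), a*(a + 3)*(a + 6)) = a^2 + 3*a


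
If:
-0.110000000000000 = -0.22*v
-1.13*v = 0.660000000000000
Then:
No Solution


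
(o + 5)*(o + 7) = o^2 + 12*o + 35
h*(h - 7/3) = h^2 - 7*h/3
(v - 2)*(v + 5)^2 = v^3 + 8*v^2 + 5*v - 50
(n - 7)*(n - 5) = n^2 - 12*n + 35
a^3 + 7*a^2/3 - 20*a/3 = a*(a - 5/3)*(a + 4)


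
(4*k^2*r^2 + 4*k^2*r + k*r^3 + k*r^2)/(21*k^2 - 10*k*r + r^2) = k*r*(4*k*r + 4*k + r^2 + r)/(21*k^2 - 10*k*r + r^2)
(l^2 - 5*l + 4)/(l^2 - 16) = (l - 1)/(l + 4)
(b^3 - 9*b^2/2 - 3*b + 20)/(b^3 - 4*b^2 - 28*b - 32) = (b^2 - 13*b/2 + 10)/(b^2 - 6*b - 16)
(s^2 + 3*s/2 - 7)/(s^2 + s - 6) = (s + 7/2)/(s + 3)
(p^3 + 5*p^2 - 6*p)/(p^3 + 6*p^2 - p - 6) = p/(p + 1)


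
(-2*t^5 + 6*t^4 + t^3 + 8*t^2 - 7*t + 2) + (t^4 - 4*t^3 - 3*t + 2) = -2*t^5 + 7*t^4 - 3*t^3 + 8*t^2 - 10*t + 4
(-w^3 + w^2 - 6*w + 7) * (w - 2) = -w^4 + 3*w^3 - 8*w^2 + 19*w - 14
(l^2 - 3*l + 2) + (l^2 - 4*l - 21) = 2*l^2 - 7*l - 19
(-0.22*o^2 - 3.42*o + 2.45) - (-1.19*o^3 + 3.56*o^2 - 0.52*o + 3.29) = 1.19*o^3 - 3.78*o^2 - 2.9*o - 0.84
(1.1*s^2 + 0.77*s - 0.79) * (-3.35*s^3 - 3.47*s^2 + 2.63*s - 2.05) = -3.685*s^5 - 6.3965*s^4 + 2.8676*s^3 + 2.5114*s^2 - 3.6562*s + 1.6195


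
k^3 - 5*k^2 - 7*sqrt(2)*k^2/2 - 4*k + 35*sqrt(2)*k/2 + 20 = (k - 5)*(k - 4*sqrt(2))*(k + sqrt(2)/2)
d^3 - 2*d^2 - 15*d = d*(d - 5)*(d + 3)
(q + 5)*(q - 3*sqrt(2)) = q^2 - 3*sqrt(2)*q + 5*q - 15*sqrt(2)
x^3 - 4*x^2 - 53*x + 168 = (x - 8)*(x - 3)*(x + 7)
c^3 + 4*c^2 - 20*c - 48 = (c - 4)*(c + 2)*(c + 6)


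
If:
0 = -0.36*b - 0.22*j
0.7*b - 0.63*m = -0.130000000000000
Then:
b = 0.9*m - 0.185714285714286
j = 0.303896103896104 - 1.47272727272727*m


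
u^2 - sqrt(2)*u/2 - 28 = (u - 4*sqrt(2))*(u + 7*sqrt(2)/2)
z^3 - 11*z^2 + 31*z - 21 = (z - 7)*(z - 3)*(z - 1)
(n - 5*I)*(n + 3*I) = n^2 - 2*I*n + 15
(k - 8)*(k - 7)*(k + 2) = k^3 - 13*k^2 + 26*k + 112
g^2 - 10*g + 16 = (g - 8)*(g - 2)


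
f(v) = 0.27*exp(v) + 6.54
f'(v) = 0.27*exp(v)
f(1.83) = 8.22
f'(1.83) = 1.68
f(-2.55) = 6.56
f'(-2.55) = 0.02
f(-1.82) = 6.58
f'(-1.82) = 0.04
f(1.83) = 8.22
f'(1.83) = 1.68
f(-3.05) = 6.55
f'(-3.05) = 0.01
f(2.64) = 10.32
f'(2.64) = 3.78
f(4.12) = 23.16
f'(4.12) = 16.62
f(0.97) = 7.25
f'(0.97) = 0.71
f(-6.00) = 6.54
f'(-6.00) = 0.00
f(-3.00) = 6.55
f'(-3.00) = 0.01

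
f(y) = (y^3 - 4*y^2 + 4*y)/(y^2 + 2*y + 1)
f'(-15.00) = 0.92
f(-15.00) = -22.12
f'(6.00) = 0.75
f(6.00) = 1.96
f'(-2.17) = -21.20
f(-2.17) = -27.57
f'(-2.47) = -11.61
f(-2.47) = -22.84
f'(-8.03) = 0.64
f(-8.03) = -16.35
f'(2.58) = 0.22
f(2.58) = 0.07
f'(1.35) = -0.33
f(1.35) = 0.10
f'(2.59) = 0.23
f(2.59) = 0.07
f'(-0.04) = 5.07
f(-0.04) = -0.18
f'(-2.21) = -19.41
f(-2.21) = -26.75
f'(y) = (-2*y - 2)*(y^3 - 4*y^2 + 4*y)/(y^2 + 2*y + 1)^2 + (3*y^2 - 8*y + 4)/(y^2 + 2*y + 1)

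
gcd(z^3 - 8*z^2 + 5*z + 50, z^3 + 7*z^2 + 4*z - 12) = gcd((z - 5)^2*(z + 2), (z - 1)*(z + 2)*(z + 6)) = z + 2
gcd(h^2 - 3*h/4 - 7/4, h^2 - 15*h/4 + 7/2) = h - 7/4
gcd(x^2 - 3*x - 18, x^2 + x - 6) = x + 3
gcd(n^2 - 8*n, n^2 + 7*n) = n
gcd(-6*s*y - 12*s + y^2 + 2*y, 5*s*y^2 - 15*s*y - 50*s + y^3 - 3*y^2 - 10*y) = y + 2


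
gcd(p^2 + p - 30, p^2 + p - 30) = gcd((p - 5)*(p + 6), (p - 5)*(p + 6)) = p^2 + p - 30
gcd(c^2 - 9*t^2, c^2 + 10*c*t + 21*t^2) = c + 3*t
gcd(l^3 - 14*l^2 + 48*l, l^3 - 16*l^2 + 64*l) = l^2 - 8*l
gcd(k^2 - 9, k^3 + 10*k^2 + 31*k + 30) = k + 3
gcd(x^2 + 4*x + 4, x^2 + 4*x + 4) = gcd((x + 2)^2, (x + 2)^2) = x^2 + 4*x + 4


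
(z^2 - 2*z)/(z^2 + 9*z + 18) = z*(z - 2)/(z^2 + 9*z + 18)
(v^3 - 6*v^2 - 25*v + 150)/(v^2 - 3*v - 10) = (v^2 - v - 30)/(v + 2)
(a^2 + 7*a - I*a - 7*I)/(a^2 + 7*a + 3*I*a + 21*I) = (a - I)/(a + 3*I)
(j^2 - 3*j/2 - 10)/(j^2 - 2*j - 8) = (j + 5/2)/(j + 2)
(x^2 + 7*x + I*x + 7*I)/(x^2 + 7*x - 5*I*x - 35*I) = (x + I)/(x - 5*I)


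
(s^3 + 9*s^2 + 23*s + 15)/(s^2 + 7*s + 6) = (s^2 + 8*s + 15)/(s + 6)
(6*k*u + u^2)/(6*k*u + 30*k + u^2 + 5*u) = u/(u + 5)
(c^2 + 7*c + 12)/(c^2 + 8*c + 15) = (c + 4)/(c + 5)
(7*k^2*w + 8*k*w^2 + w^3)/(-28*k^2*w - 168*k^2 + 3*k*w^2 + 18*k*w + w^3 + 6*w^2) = w*(k + w)/(-4*k*w - 24*k + w^2 + 6*w)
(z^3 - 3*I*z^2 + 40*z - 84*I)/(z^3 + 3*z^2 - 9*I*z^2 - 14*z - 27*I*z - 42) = (z + 6*I)/(z + 3)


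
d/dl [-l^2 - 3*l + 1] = -2*l - 3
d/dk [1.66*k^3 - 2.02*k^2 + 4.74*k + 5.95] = 4.98*k^2 - 4.04*k + 4.74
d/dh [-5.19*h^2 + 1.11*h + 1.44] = 1.11 - 10.38*h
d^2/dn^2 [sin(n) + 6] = -sin(n)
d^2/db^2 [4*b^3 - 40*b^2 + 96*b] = 24*b - 80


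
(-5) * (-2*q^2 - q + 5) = 10*q^2 + 5*q - 25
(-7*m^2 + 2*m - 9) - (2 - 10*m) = -7*m^2 + 12*m - 11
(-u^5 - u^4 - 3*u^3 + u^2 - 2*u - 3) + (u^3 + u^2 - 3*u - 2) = -u^5 - u^4 - 2*u^3 + 2*u^2 - 5*u - 5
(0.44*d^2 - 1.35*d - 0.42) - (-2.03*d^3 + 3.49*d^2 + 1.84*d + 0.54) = 2.03*d^3 - 3.05*d^2 - 3.19*d - 0.96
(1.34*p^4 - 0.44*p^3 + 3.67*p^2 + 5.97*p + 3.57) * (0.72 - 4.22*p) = -5.6548*p^5 + 2.8216*p^4 - 15.8042*p^3 - 22.551*p^2 - 10.767*p + 2.5704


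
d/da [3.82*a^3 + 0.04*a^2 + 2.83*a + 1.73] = 11.46*a^2 + 0.08*a + 2.83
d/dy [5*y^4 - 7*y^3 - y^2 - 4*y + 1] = 20*y^3 - 21*y^2 - 2*y - 4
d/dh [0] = 0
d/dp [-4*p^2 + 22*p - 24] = 22 - 8*p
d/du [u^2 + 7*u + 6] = 2*u + 7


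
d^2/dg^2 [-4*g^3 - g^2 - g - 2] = -24*g - 2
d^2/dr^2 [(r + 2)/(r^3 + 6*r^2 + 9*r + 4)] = 6*(r^3 + 8*r^2 + 24*r + 26)/(r^7 + 16*r^6 + 102*r^5 + 332*r^4 + 593*r^3 + 588*r^2 + 304*r + 64)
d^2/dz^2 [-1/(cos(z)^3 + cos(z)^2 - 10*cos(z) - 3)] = ((37*cos(z) - 8*cos(2*z) - 9*cos(3*z))*(cos(z)^3 + cos(z)^2 - 10*cos(z) - 3)/4 - 2*(3*cos(z)^2 + 2*cos(z) - 10)^2*sin(z)^2)/(cos(z)^3 + cos(z)^2 - 10*cos(z) - 3)^3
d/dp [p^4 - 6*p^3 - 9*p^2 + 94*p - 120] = 4*p^3 - 18*p^2 - 18*p + 94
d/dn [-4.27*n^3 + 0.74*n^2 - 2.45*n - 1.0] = -12.81*n^2 + 1.48*n - 2.45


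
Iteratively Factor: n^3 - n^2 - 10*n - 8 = (n + 2)*(n^2 - 3*n - 4) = (n + 1)*(n + 2)*(n - 4)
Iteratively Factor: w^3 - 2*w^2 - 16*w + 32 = (w - 2)*(w^2 - 16) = (w - 4)*(w - 2)*(w + 4)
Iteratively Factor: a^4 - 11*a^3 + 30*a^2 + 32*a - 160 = (a - 4)*(a^3 - 7*a^2 + 2*a + 40) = (a - 5)*(a - 4)*(a^2 - 2*a - 8) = (a - 5)*(a - 4)^2*(a + 2)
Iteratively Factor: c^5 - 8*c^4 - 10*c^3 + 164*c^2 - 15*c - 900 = (c - 5)*(c^4 - 3*c^3 - 25*c^2 + 39*c + 180) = (c - 5)*(c + 3)*(c^3 - 6*c^2 - 7*c + 60) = (c - 5)*(c - 4)*(c + 3)*(c^2 - 2*c - 15) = (c - 5)^2*(c - 4)*(c + 3)*(c + 3)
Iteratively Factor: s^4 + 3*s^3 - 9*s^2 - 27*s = (s + 3)*(s^3 - 9*s) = s*(s + 3)*(s^2 - 9) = s*(s - 3)*(s + 3)*(s + 3)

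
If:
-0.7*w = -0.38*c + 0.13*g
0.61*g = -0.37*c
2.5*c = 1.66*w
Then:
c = 0.00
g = 0.00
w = 0.00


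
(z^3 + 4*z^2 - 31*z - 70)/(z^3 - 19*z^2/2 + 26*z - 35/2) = 2*(z^2 + 9*z + 14)/(2*z^2 - 9*z + 7)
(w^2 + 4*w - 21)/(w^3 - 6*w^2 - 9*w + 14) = (w^2 + 4*w - 21)/(w^3 - 6*w^2 - 9*w + 14)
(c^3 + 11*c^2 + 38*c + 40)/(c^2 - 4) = (c^2 + 9*c + 20)/(c - 2)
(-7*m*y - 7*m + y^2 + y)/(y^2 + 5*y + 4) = (-7*m + y)/(y + 4)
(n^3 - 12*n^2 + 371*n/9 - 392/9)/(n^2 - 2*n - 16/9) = (3*n^2 - 28*n + 49)/(3*n + 2)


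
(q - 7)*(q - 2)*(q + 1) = q^3 - 8*q^2 + 5*q + 14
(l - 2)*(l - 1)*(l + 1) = l^3 - 2*l^2 - l + 2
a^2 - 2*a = a*(a - 2)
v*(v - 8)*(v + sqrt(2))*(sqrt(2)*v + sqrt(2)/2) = sqrt(2)*v^4 - 15*sqrt(2)*v^3/2 + 2*v^3 - 15*v^2 - 4*sqrt(2)*v^2 - 8*v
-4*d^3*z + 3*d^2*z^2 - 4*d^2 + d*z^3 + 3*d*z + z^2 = (-d + z)*(4*d + z)*(d*z + 1)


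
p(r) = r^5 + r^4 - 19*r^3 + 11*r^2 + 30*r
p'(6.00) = 5454.00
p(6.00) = 5544.00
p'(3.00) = 96.00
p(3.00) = 0.00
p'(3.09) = 127.58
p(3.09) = 10.03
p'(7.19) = 12090.72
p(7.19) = 15609.82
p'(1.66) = -34.29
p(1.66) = 13.40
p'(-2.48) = -247.01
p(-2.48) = 227.08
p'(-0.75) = -18.67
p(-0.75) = -8.22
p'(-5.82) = 2919.38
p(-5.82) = -1586.57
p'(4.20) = 969.12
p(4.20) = 530.45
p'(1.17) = -6.51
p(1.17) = 23.79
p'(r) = 5*r^4 + 4*r^3 - 57*r^2 + 22*r + 30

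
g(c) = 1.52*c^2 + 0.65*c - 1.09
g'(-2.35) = -6.49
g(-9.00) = 116.18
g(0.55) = -0.27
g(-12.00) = 209.99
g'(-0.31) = -0.29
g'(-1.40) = -3.61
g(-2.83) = 9.24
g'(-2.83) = -7.95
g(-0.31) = -1.15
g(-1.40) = 0.98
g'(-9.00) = -26.71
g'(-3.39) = -9.66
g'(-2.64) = -7.38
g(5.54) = 49.16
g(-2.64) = 7.79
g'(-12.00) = -35.83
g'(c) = 3.04*c + 0.65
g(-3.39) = 14.17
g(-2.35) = 5.78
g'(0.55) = 2.32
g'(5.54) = 17.49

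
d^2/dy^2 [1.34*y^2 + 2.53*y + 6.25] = 2.68000000000000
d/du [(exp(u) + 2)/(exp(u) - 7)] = -9*exp(u)/(exp(u) - 7)^2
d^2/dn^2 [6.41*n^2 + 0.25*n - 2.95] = 12.8200000000000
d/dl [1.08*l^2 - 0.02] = 2.16*l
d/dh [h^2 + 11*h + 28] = 2*h + 11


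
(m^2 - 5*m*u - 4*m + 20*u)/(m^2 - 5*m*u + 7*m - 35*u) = (m - 4)/(m + 7)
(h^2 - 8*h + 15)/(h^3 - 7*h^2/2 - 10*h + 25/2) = 2*(h - 3)/(2*h^2 + 3*h - 5)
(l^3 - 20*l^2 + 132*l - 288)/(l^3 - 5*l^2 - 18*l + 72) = (l^2 - 14*l + 48)/(l^2 + l - 12)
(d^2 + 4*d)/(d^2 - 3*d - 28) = d/(d - 7)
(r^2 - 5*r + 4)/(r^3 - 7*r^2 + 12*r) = (r - 1)/(r*(r - 3))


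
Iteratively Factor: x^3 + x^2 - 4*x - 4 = (x - 2)*(x^2 + 3*x + 2) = (x - 2)*(x + 1)*(x + 2)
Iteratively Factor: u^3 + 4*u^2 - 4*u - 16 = (u - 2)*(u^2 + 6*u + 8) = (u - 2)*(u + 4)*(u + 2)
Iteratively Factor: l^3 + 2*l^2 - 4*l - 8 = (l + 2)*(l^2 - 4) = (l - 2)*(l + 2)*(l + 2)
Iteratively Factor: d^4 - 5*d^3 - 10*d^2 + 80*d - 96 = (d + 4)*(d^3 - 9*d^2 + 26*d - 24) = (d - 2)*(d + 4)*(d^2 - 7*d + 12) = (d - 4)*(d - 2)*(d + 4)*(d - 3)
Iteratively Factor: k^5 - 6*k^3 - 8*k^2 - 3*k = (k + 1)*(k^4 - k^3 - 5*k^2 - 3*k) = k*(k + 1)*(k^3 - k^2 - 5*k - 3) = k*(k + 1)^2*(k^2 - 2*k - 3) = k*(k + 1)^3*(k - 3)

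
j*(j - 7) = j^2 - 7*j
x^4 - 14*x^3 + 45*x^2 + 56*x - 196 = (x - 7)^2*(x - 2)*(x + 2)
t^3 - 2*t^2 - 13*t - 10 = (t - 5)*(t + 1)*(t + 2)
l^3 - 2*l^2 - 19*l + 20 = (l - 5)*(l - 1)*(l + 4)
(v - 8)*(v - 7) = v^2 - 15*v + 56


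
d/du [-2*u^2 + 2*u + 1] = 2 - 4*u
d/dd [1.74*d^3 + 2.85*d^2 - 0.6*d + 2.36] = 5.22*d^2 + 5.7*d - 0.6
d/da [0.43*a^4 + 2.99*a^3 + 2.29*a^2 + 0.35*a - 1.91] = 1.72*a^3 + 8.97*a^2 + 4.58*a + 0.35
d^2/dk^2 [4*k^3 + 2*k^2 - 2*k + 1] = 24*k + 4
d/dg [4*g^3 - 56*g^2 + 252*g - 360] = 12*g^2 - 112*g + 252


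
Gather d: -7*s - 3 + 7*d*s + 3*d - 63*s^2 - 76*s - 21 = d*(7*s + 3) - 63*s^2 - 83*s - 24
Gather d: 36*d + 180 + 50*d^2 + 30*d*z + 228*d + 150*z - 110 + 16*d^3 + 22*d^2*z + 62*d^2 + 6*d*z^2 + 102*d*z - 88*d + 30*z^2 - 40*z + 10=16*d^3 + d^2*(22*z + 112) + d*(6*z^2 + 132*z + 176) + 30*z^2 + 110*z + 80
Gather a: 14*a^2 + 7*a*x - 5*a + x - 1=14*a^2 + a*(7*x - 5) + x - 1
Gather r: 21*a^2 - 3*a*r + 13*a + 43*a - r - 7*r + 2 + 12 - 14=21*a^2 + 56*a + r*(-3*a - 8)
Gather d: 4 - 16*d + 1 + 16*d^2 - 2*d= 16*d^2 - 18*d + 5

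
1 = 1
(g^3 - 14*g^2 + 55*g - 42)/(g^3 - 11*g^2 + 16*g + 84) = (g - 1)/(g + 2)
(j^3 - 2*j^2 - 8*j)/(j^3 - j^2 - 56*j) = (-j^2 + 2*j + 8)/(-j^2 + j + 56)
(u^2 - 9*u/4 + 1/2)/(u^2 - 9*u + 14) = (u - 1/4)/(u - 7)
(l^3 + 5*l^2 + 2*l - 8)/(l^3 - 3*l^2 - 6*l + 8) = (l + 4)/(l - 4)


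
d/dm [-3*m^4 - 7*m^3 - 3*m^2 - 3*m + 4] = -12*m^3 - 21*m^2 - 6*m - 3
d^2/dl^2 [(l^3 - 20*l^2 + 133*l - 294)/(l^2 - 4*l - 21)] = 180/(l^3 + 9*l^2 + 27*l + 27)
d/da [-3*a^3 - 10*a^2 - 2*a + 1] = -9*a^2 - 20*a - 2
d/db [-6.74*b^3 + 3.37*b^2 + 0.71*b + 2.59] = -20.22*b^2 + 6.74*b + 0.71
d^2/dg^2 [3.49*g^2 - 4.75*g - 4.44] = 6.98000000000000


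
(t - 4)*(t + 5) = t^2 + t - 20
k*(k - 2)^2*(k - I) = k^4 - 4*k^3 - I*k^3 + 4*k^2 + 4*I*k^2 - 4*I*k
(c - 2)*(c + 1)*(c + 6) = c^3 + 5*c^2 - 8*c - 12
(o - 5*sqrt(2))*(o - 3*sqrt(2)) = o^2 - 8*sqrt(2)*o + 30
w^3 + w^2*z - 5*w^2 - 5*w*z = w*(w - 5)*(w + z)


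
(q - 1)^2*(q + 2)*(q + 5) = q^4 + 5*q^3 - 3*q^2 - 13*q + 10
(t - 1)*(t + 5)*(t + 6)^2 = t^4 + 16*t^3 + 79*t^2 + 84*t - 180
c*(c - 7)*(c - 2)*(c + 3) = c^4 - 6*c^3 - 13*c^2 + 42*c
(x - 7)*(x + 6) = x^2 - x - 42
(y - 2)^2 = y^2 - 4*y + 4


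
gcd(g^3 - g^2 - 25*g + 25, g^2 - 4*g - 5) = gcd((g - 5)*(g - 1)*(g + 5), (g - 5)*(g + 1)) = g - 5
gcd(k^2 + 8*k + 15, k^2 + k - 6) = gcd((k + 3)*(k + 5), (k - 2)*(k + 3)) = k + 3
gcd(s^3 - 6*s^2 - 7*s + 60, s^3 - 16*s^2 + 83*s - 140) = s^2 - 9*s + 20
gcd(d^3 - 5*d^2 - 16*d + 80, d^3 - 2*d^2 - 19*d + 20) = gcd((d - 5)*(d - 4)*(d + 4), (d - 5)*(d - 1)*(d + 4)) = d^2 - d - 20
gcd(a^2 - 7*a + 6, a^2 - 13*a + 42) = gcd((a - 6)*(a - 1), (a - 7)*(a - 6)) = a - 6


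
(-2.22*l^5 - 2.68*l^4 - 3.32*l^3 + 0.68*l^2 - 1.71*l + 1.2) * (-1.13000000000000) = 2.5086*l^5 + 3.0284*l^4 + 3.7516*l^3 - 0.7684*l^2 + 1.9323*l - 1.356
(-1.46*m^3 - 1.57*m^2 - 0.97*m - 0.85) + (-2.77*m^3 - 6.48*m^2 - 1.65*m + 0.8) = -4.23*m^3 - 8.05*m^2 - 2.62*m - 0.0499999999999999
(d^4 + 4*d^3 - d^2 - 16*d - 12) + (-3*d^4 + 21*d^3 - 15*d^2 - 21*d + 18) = -2*d^4 + 25*d^3 - 16*d^2 - 37*d + 6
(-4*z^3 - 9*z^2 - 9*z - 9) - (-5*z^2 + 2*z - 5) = -4*z^3 - 4*z^2 - 11*z - 4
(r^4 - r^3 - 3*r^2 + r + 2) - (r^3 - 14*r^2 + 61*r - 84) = r^4 - 2*r^3 + 11*r^2 - 60*r + 86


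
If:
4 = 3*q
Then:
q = 4/3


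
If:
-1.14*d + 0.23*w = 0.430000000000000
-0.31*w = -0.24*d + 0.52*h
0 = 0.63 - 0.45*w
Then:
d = -0.09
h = -0.88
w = 1.40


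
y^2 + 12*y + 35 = (y + 5)*(y + 7)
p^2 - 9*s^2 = (p - 3*s)*(p + 3*s)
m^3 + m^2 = m^2*(m + 1)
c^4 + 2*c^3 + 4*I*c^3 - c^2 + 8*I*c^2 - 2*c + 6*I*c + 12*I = (c + 2)*(c - I)*(c + 2*I)*(c + 3*I)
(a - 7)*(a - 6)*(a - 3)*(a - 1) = a^4 - 17*a^3 + 97*a^2 - 207*a + 126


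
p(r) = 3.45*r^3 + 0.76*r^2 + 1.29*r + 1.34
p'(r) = 10.35*r^2 + 1.52*r + 1.29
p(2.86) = 91.95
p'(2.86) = 90.30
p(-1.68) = -15.04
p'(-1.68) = 27.95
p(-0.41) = 0.70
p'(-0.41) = 2.41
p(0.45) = 2.39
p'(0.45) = 4.07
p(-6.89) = -1099.90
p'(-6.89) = 482.15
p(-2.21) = -35.04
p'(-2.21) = 48.48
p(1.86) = 28.57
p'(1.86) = 39.92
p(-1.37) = -7.87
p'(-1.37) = 18.63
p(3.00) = 105.20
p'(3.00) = 99.00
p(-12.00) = -5866.30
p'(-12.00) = 1473.45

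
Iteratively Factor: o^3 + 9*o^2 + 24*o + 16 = (o + 1)*(o^2 + 8*o + 16) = (o + 1)*(o + 4)*(o + 4)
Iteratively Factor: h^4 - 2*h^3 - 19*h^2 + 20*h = (h - 1)*(h^3 - h^2 - 20*h) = (h - 1)*(h + 4)*(h^2 - 5*h) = (h - 5)*(h - 1)*(h + 4)*(h)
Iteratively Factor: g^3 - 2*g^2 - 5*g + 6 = (g - 1)*(g^2 - g - 6) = (g - 1)*(g + 2)*(g - 3)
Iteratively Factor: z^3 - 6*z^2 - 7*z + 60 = (z - 4)*(z^2 - 2*z - 15) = (z - 5)*(z - 4)*(z + 3)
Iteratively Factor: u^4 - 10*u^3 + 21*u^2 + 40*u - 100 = (u + 2)*(u^3 - 12*u^2 + 45*u - 50) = (u - 5)*(u + 2)*(u^2 - 7*u + 10) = (u - 5)^2*(u + 2)*(u - 2)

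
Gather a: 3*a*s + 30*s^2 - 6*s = 3*a*s + 30*s^2 - 6*s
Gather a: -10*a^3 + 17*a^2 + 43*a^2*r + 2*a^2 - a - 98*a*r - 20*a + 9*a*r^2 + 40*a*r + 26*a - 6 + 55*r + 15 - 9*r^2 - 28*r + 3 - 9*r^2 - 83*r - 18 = -10*a^3 + a^2*(43*r + 19) + a*(9*r^2 - 58*r + 5) - 18*r^2 - 56*r - 6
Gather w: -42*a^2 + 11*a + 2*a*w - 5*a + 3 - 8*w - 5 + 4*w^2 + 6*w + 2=-42*a^2 + 6*a + 4*w^2 + w*(2*a - 2)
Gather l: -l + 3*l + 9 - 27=2*l - 18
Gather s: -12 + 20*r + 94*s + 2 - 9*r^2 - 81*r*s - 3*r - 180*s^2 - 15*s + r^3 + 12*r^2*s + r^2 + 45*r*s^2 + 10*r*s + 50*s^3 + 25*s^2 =r^3 - 8*r^2 + 17*r + 50*s^3 + s^2*(45*r - 155) + s*(12*r^2 - 71*r + 79) - 10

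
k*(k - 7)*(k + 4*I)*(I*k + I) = I*k^4 - 4*k^3 - 6*I*k^3 + 24*k^2 - 7*I*k^2 + 28*k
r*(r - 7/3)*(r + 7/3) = r^3 - 49*r/9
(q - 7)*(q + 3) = q^2 - 4*q - 21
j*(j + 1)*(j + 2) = j^3 + 3*j^2 + 2*j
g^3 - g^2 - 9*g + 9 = (g - 3)*(g - 1)*(g + 3)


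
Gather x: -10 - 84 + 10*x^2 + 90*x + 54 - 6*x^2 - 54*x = 4*x^2 + 36*x - 40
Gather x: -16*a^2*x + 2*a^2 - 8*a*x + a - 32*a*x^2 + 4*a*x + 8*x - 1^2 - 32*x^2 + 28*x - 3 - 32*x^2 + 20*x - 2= 2*a^2 + a + x^2*(-32*a - 64) + x*(-16*a^2 - 4*a + 56) - 6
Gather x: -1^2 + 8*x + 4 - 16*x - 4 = -8*x - 1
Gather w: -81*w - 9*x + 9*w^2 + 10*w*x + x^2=9*w^2 + w*(10*x - 81) + x^2 - 9*x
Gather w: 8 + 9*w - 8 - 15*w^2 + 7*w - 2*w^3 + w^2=-2*w^3 - 14*w^2 + 16*w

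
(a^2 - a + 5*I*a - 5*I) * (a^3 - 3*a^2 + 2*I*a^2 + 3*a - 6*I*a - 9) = a^5 - 4*a^4 + 7*I*a^4 - 4*a^3 - 28*I*a^3 + 28*a^2 + 36*I*a^2 - 21*a - 60*I*a + 45*I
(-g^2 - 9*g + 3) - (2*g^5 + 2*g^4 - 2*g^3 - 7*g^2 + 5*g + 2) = -2*g^5 - 2*g^4 + 2*g^3 + 6*g^2 - 14*g + 1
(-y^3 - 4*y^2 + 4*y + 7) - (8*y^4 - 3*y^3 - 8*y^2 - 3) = -8*y^4 + 2*y^3 + 4*y^2 + 4*y + 10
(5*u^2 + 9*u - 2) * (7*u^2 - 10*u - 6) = 35*u^4 + 13*u^3 - 134*u^2 - 34*u + 12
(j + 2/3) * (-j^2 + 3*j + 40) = -j^3 + 7*j^2/3 + 42*j + 80/3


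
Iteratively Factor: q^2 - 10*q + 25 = (q - 5)*(q - 5)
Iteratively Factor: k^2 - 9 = (k + 3)*(k - 3)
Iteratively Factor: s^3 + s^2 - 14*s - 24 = (s - 4)*(s^2 + 5*s + 6) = (s - 4)*(s + 2)*(s + 3)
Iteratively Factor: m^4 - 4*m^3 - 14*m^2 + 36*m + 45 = (m + 1)*(m^3 - 5*m^2 - 9*m + 45) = (m - 3)*(m + 1)*(m^2 - 2*m - 15) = (m - 5)*(m - 3)*(m + 1)*(m + 3)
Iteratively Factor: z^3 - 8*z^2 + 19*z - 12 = (z - 1)*(z^2 - 7*z + 12) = (z - 3)*(z - 1)*(z - 4)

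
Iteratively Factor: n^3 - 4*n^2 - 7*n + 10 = (n - 5)*(n^2 + n - 2) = (n - 5)*(n - 1)*(n + 2)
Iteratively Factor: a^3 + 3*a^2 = (a + 3)*(a^2) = a*(a + 3)*(a)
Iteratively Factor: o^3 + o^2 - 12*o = (o + 4)*(o^2 - 3*o) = (o - 3)*(o + 4)*(o)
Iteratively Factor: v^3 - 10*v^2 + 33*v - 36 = (v - 3)*(v^2 - 7*v + 12) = (v - 4)*(v - 3)*(v - 3)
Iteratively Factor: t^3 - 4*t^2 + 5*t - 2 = (t - 2)*(t^2 - 2*t + 1) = (t - 2)*(t - 1)*(t - 1)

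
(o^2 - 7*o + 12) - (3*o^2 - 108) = -2*o^2 - 7*o + 120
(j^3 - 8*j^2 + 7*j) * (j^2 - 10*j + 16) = j^5 - 18*j^4 + 103*j^3 - 198*j^2 + 112*j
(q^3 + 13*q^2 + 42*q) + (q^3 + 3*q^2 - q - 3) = 2*q^3 + 16*q^2 + 41*q - 3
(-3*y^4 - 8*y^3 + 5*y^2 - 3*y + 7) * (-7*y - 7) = 21*y^5 + 77*y^4 + 21*y^3 - 14*y^2 - 28*y - 49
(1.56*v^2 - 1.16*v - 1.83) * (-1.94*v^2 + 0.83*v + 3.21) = -3.0264*v^4 + 3.5452*v^3 + 7.595*v^2 - 5.2425*v - 5.8743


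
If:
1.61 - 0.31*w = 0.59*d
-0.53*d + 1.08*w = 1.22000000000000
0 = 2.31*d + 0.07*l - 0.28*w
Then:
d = 1.70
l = -48.17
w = 1.96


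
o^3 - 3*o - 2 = (o - 2)*(o + 1)^2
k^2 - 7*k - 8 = (k - 8)*(k + 1)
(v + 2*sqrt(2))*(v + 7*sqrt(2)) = v^2 + 9*sqrt(2)*v + 28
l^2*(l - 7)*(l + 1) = l^4 - 6*l^3 - 7*l^2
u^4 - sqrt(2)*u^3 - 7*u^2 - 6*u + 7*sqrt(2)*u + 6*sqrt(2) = (u - 3)*(u + 1)*(u + 2)*(u - sqrt(2))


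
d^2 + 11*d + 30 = (d + 5)*(d + 6)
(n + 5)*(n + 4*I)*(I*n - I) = I*n^3 - 4*n^2 + 4*I*n^2 - 16*n - 5*I*n + 20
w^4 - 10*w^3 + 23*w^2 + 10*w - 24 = (w - 6)*(w - 4)*(w - 1)*(w + 1)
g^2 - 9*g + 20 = (g - 5)*(g - 4)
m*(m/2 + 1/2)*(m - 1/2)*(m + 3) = m^4/2 + 7*m^3/4 + m^2/2 - 3*m/4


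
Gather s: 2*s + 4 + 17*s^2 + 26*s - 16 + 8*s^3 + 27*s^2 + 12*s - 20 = 8*s^3 + 44*s^2 + 40*s - 32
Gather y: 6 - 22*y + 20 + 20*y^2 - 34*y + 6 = 20*y^2 - 56*y + 32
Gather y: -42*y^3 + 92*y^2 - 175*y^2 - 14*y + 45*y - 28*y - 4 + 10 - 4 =-42*y^3 - 83*y^2 + 3*y + 2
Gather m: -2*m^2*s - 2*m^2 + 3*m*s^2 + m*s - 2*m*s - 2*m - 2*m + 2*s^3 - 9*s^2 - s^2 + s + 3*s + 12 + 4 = m^2*(-2*s - 2) + m*(3*s^2 - s - 4) + 2*s^3 - 10*s^2 + 4*s + 16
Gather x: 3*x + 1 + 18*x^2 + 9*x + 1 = 18*x^2 + 12*x + 2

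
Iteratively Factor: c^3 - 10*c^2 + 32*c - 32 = (c - 4)*(c^2 - 6*c + 8) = (c - 4)^2*(c - 2)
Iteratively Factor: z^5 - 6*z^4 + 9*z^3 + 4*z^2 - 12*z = (z - 3)*(z^4 - 3*z^3 + 4*z) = z*(z - 3)*(z^3 - 3*z^2 + 4) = z*(z - 3)*(z - 2)*(z^2 - z - 2) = z*(z - 3)*(z - 2)*(z + 1)*(z - 2)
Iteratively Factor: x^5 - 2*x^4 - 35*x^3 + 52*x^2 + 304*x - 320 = (x + 4)*(x^4 - 6*x^3 - 11*x^2 + 96*x - 80) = (x + 4)^2*(x^3 - 10*x^2 + 29*x - 20) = (x - 4)*(x + 4)^2*(x^2 - 6*x + 5) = (x - 4)*(x - 1)*(x + 4)^2*(x - 5)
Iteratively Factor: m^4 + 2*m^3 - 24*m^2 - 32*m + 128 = (m - 2)*(m^3 + 4*m^2 - 16*m - 64) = (m - 2)*(m + 4)*(m^2 - 16) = (m - 2)*(m + 4)^2*(m - 4)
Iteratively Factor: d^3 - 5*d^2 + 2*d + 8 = (d - 2)*(d^2 - 3*d - 4) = (d - 2)*(d + 1)*(d - 4)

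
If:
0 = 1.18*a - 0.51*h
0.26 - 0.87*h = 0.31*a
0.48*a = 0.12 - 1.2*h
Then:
No Solution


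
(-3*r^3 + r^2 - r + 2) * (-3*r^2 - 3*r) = 9*r^5 + 6*r^4 - 3*r^2 - 6*r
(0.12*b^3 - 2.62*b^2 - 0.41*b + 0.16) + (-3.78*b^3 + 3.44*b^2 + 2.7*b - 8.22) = -3.66*b^3 + 0.82*b^2 + 2.29*b - 8.06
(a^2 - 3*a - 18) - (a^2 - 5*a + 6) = 2*a - 24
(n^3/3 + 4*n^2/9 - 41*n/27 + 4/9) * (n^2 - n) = n^5/3 + n^4/9 - 53*n^3/27 + 53*n^2/27 - 4*n/9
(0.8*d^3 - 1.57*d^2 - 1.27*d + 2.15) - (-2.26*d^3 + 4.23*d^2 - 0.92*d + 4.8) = 3.06*d^3 - 5.8*d^2 - 0.35*d - 2.65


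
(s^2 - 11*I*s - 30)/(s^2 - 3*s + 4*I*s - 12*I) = (s^2 - 11*I*s - 30)/(s^2 + s*(-3 + 4*I) - 12*I)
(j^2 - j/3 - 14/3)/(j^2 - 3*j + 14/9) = 3*(j + 2)/(3*j - 2)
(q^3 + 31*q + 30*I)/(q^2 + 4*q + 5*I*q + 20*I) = (q^2 - 5*I*q + 6)/(q + 4)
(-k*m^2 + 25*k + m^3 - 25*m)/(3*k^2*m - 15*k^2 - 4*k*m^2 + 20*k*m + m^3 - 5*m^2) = (-m - 5)/(3*k - m)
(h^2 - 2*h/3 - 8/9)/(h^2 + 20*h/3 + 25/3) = (9*h^2 - 6*h - 8)/(3*(3*h^2 + 20*h + 25))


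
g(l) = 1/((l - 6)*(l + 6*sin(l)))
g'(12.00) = -0.02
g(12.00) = 0.02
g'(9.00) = 0.00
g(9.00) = 0.03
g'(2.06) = -0.02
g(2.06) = -0.03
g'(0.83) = 0.03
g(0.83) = -0.04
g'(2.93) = -0.12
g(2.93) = -0.08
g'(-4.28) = -0.12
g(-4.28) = -0.08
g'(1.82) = -0.01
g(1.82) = -0.03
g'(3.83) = -5093.72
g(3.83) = -25.39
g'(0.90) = 0.02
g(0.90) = -0.04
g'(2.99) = -0.14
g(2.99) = -0.09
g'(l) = (-6*cos(l) - 1)/((l - 6)*(l + 6*sin(l))^2) - 1/((l - 6)^2*(l + 6*sin(l)))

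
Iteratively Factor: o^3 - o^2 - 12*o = (o - 4)*(o^2 + 3*o) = (o - 4)*(o + 3)*(o)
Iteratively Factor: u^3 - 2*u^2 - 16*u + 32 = (u - 4)*(u^2 + 2*u - 8) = (u - 4)*(u - 2)*(u + 4)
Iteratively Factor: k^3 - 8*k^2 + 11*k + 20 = (k + 1)*(k^2 - 9*k + 20) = (k - 4)*(k + 1)*(k - 5)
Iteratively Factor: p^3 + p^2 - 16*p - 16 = (p + 4)*(p^2 - 3*p - 4) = (p + 1)*(p + 4)*(p - 4)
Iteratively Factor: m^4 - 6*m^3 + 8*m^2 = (m - 2)*(m^3 - 4*m^2) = m*(m - 2)*(m^2 - 4*m) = m*(m - 4)*(m - 2)*(m)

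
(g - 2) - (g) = -2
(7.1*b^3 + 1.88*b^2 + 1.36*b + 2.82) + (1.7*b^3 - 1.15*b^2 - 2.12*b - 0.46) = 8.8*b^3 + 0.73*b^2 - 0.76*b + 2.36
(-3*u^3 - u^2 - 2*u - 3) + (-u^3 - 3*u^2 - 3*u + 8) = -4*u^3 - 4*u^2 - 5*u + 5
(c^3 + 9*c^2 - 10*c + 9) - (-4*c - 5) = c^3 + 9*c^2 - 6*c + 14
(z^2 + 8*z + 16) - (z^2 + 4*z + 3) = 4*z + 13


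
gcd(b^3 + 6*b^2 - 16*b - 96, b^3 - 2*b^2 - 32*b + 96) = b^2 + 2*b - 24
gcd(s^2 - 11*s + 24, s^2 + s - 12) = s - 3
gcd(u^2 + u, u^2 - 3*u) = u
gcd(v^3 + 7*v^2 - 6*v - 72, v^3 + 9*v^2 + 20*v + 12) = v + 6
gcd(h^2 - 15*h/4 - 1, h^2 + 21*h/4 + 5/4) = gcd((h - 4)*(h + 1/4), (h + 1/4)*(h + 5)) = h + 1/4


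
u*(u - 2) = u^2 - 2*u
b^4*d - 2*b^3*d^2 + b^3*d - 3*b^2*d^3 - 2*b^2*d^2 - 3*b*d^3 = b*(b - 3*d)*(b + d)*(b*d + d)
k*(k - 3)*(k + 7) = k^3 + 4*k^2 - 21*k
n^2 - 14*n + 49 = (n - 7)^2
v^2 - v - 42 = (v - 7)*(v + 6)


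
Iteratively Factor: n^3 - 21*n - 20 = (n + 4)*(n^2 - 4*n - 5) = (n + 1)*(n + 4)*(n - 5)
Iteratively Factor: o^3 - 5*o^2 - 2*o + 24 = (o - 3)*(o^2 - 2*o - 8) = (o - 3)*(o + 2)*(o - 4)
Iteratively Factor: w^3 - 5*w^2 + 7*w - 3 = (w - 1)*(w^2 - 4*w + 3) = (w - 3)*(w - 1)*(w - 1)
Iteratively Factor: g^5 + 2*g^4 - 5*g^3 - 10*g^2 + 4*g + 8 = (g + 1)*(g^4 + g^3 - 6*g^2 - 4*g + 8) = (g + 1)*(g + 2)*(g^3 - g^2 - 4*g + 4) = (g - 1)*(g + 1)*(g + 2)*(g^2 - 4) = (g - 2)*(g - 1)*(g + 1)*(g + 2)*(g + 2)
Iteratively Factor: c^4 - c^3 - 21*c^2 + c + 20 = (c + 4)*(c^3 - 5*c^2 - c + 5) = (c - 5)*(c + 4)*(c^2 - 1) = (c - 5)*(c - 1)*(c + 4)*(c + 1)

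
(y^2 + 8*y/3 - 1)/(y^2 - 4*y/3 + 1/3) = (y + 3)/(y - 1)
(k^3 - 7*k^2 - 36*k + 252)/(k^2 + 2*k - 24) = (k^2 - 13*k + 42)/(k - 4)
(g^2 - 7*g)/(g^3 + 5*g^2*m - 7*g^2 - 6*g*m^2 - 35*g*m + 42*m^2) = g/(g^2 + 5*g*m - 6*m^2)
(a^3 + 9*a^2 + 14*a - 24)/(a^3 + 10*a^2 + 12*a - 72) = (a^2 + 3*a - 4)/(a^2 + 4*a - 12)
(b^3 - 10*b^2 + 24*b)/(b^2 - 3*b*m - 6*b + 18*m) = b*(b - 4)/(b - 3*m)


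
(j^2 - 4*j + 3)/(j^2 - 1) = (j - 3)/(j + 1)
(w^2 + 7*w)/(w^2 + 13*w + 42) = w/(w + 6)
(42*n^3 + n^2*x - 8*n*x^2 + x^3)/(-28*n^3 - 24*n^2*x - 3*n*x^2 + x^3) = (-3*n + x)/(2*n + x)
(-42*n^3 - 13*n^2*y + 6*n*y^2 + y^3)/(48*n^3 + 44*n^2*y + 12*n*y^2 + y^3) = (-21*n^2 + 4*n*y + y^2)/(24*n^2 + 10*n*y + y^2)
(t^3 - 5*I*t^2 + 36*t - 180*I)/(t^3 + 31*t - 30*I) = (t - 6*I)/(t - I)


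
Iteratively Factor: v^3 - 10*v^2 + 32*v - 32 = (v - 4)*(v^2 - 6*v + 8) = (v - 4)^2*(v - 2)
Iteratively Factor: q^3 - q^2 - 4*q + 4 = (q - 1)*(q^2 - 4) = (q - 1)*(q + 2)*(q - 2)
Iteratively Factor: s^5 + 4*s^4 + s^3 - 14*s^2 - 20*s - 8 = (s + 1)*(s^4 + 3*s^3 - 2*s^2 - 12*s - 8) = (s + 1)*(s + 2)*(s^3 + s^2 - 4*s - 4) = (s + 1)^2*(s + 2)*(s^2 - 4) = (s - 2)*(s + 1)^2*(s + 2)*(s + 2)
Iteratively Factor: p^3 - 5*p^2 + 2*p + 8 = (p - 4)*(p^2 - p - 2) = (p - 4)*(p + 1)*(p - 2)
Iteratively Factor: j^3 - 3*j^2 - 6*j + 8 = (j + 2)*(j^2 - 5*j + 4) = (j - 1)*(j + 2)*(j - 4)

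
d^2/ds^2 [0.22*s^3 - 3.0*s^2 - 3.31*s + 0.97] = 1.32*s - 6.0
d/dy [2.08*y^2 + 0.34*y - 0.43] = 4.16*y + 0.34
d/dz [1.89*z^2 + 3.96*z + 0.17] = 3.78*z + 3.96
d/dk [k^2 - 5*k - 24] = 2*k - 5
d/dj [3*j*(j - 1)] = 6*j - 3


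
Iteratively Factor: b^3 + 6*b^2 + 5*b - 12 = (b - 1)*(b^2 + 7*b + 12) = (b - 1)*(b + 4)*(b + 3)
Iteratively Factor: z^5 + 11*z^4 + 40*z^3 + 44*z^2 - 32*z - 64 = (z + 4)*(z^4 + 7*z^3 + 12*z^2 - 4*z - 16) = (z + 2)*(z + 4)*(z^3 + 5*z^2 + 2*z - 8) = (z - 1)*(z + 2)*(z + 4)*(z^2 + 6*z + 8) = (z - 1)*(z + 2)*(z + 4)^2*(z + 2)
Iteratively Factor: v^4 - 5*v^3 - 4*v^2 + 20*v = (v - 2)*(v^3 - 3*v^2 - 10*v) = (v - 5)*(v - 2)*(v^2 + 2*v) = v*(v - 5)*(v - 2)*(v + 2)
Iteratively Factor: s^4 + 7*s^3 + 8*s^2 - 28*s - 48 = (s + 3)*(s^3 + 4*s^2 - 4*s - 16) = (s - 2)*(s + 3)*(s^2 + 6*s + 8) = (s - 2)*(s + 3)*(s + 4)*(s + 2)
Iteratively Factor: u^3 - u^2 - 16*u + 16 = (u - 4)*(u^2 + 3*u - 4) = (u - 4)*(u + 4)*(u - 1)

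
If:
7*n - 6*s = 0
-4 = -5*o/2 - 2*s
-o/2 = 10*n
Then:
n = -12/143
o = 240/143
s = -14/143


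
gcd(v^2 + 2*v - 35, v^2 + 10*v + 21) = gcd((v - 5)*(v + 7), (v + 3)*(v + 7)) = v + 7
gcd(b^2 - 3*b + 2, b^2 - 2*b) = b - 2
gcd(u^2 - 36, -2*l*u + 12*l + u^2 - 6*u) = u - 6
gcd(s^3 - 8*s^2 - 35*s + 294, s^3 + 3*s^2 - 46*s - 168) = s^2 - s - 42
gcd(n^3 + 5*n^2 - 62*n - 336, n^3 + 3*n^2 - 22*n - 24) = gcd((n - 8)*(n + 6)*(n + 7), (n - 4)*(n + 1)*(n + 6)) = n + 6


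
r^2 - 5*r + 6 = (r - 3)*(r - 2)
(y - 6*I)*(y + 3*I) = y^2 - 3*I*y + 18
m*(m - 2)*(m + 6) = m^3 + 4*m^2 - 12*m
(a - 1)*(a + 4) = a^2 + 3*a - 4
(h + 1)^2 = h^2 + 2*h + 1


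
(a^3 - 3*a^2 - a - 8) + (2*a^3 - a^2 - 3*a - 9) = 3*a^3 - 4*a^2 - 4*a - 17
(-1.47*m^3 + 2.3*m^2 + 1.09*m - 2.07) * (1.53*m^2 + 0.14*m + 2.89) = -2.2491*m^5 + 3.3132*m^4 - 2.2586*m^3 + 3.6325*m^2 + 2.8603*m - 5.9823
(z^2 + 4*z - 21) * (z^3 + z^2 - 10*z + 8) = z^5 + 5*z^4 - 27*z^3 - 53*z^2 + 242*z - 168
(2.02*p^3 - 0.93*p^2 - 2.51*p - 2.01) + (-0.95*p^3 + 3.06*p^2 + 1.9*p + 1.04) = 1.07*p^3 + 2.13*p^2 - 0.61*p - 0.97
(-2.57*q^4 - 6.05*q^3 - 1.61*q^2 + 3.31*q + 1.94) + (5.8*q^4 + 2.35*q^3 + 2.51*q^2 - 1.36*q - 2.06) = 3.23*q^4 - 3.7*q^3 + 0.9*q^2 + 1.95*q - 0.12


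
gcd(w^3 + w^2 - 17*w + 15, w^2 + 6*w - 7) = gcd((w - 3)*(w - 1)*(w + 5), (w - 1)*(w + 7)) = w - 1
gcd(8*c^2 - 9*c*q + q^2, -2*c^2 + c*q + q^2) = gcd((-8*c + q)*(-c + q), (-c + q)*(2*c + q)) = -c + q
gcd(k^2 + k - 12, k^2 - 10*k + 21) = k - 3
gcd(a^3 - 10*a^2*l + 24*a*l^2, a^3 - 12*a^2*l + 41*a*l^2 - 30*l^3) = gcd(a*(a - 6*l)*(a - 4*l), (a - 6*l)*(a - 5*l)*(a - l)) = a - 6*l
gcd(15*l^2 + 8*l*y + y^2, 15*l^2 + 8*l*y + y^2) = 15*l^2 + 8*l*y + y^2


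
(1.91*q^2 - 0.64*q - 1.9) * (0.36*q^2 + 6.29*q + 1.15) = 0.6876*q^4 + 11.7835*q^3 - 2.5131*q^2 - 12.687*q - 2.185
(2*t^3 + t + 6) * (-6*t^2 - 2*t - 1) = -12*t^5 - 4*t^4 - 8*t^3 - 38*t^2 - 13*t - 6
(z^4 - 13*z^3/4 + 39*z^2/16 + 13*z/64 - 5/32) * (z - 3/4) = z^5 - 4*z^4 + 39*z^3/8 - 13*z^2/8 - 79*z/256 + 15/128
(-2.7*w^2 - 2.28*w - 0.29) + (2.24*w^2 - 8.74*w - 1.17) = -0.46*w^2 - 11.02*w - 1.46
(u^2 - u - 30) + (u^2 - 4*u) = 2*u^2 - 5*u - 30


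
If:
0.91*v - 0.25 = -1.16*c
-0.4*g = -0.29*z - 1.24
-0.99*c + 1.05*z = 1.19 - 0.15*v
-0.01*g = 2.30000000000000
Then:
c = -286.78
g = -230.00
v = 365.83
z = -321.52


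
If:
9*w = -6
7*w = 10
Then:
No Solution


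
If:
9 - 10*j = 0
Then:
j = 9/10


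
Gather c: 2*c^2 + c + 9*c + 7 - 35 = 2*c^2 + 10*c - 28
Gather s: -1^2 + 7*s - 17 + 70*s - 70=77*s - 88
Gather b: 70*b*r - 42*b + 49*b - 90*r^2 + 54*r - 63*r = b*(70*r + 7) - 90*r^2 - 9*r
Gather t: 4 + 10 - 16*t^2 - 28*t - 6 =-16*t^2 - 28*t + 8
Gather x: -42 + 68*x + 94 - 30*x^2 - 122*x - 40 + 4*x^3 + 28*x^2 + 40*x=4*x^3 - 2*x^2 - 14*x + 12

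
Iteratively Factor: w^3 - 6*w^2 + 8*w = (w)*(w^2 - 6*w + 8) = w*(w - 4)*(w - 2)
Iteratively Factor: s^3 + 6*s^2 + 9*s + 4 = (s + 1)*(s^2 + 5*s + 4) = (s + 1)*(s + 4)*(s + 1)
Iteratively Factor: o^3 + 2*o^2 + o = (o)*(o^2 + 2*o + 1) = o*(o + 1)*(o + 1)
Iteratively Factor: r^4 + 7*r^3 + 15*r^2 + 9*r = (r + 3)*(r^3 + 4*r^2 + 3*r) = (r + 1)*(r + 3)*(r^2 + 3*r) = (r + 1)*(r + 3)^2*(r)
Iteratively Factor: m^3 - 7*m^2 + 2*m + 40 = (m + 2)*(m^2 - 9*m + 20) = (m - 4)*(m + 2)*(m - 5)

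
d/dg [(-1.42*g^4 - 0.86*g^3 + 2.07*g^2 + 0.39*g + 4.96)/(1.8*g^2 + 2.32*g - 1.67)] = (-5.112*g^5 - 11.4312*g^4 + 5.4952*g^3 + 8.409*g^2 - 24.7698*g - 12.1585)/(3.24*g^4 + 8.352*g^3 - 0.6296*g^2 - 7.7488*g + 2.7889)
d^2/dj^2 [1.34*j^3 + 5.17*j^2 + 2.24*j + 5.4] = 8.04*j + 10.34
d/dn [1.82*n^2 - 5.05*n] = 3.64*n - 5.05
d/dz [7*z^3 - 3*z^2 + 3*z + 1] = 21*z^2 - 6*z + 3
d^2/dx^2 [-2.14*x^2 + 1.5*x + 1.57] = -4.28000000000000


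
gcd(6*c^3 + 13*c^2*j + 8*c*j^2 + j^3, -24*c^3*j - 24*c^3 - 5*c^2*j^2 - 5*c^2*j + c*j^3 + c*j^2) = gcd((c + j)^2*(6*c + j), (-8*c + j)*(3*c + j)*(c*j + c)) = 1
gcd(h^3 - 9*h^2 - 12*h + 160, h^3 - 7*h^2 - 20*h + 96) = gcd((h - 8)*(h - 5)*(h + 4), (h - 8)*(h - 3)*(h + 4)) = h^2 - 4*h - 32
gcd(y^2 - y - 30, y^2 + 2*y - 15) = y + 5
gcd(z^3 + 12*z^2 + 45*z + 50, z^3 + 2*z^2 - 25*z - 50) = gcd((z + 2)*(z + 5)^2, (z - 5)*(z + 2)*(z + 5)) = z^2 + 7*z + 10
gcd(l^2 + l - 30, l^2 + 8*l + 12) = l + 6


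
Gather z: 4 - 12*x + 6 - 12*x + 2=12 - 24*x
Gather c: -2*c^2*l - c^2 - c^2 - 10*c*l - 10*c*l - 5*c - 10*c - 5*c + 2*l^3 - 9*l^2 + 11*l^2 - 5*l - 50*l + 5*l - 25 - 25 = c^2*(-2*l - 2) + c*(-20*l - 20) + 2*l^3 + 2*l^2 - 50*l - 50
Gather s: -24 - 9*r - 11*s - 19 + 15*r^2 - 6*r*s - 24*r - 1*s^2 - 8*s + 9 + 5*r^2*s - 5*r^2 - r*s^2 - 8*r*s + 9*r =10*r^2 - 24*r + s^2*(-r - 1) + s*(5*r^2 - 14*r - 19) - 34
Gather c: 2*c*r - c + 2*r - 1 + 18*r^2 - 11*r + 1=c*(2*r - 1) + 18*r^2 - 9*r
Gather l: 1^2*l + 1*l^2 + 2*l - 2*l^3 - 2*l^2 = -2*l^3 - l^2 + 3*l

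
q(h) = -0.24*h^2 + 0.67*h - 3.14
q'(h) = 0.67 - 0.48*h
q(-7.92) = -23.50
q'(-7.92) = 4.47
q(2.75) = -3.11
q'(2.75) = -0.65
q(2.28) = -2.86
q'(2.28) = -0.42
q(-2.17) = -5.72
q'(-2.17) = 1.71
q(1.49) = -2.67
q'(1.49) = -0.05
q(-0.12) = -3.22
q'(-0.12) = 0.73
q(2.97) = -3.27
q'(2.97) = -0.76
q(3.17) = -3.43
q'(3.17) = -0.85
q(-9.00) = -28.61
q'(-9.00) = 4.99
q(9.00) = -16.55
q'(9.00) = -3.65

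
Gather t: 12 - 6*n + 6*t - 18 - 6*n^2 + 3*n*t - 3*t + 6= -6*n^2 - 6*n + t*(3*n + 3)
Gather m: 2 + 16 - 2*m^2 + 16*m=-2*m^2 + 16*m + 18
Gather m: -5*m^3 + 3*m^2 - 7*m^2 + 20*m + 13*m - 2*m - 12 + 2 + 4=-5*m^3 - 4*m^2 + 31*m - 6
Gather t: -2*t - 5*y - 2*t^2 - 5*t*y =-2*t^2 + t*(-5*y - 2) - 5*y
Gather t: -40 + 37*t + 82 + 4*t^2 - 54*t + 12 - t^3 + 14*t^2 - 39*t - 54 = -t^3 + 18*t^2 - 56*t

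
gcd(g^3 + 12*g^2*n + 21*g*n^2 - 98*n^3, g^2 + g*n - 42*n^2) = g + 7*n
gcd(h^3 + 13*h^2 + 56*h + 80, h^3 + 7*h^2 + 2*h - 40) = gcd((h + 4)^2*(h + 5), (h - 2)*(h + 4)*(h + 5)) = h^2 + 9*h + 20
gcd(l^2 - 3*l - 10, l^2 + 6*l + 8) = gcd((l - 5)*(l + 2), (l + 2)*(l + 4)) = l + 2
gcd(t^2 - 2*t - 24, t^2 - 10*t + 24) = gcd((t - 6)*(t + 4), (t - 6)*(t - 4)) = t - 6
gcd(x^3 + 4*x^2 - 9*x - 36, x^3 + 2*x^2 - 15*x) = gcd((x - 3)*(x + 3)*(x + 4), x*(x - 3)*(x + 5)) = x - 3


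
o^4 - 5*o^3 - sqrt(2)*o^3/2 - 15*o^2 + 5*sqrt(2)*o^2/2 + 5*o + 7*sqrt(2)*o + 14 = (o - 7)*(o + 2)*(o - sqrt(2))*(o + sqrt(2)/2)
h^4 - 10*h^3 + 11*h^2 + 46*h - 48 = (h - 8)*(h - 3)*(h - 1)*(h + 2)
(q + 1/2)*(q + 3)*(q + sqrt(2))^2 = q^4 + 2*sqrt(2)*q^3 + 7*q^3/2 + 7*q^2/2 + 7*sqrt(2)*q^2 + 3*sqrt(2)*q + 7*q + 3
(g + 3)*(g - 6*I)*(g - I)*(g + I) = g^4 + 3*g^3 - 6*I*g^3 + g^2 - 18*I*g^2 + 3*g - 6*I*g - 18*I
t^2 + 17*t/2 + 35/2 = (t + 7/2)*(t + 5)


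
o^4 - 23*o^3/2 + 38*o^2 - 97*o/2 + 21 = (o - 7)*(o - 2)*(o - 3/2)*(o - 1)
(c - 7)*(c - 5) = c^2 - 12*c + 35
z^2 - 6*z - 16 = (z - 8)*(z + 2)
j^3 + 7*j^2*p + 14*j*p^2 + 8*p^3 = (j + p)*(j + 2*p)*(j + 4*p)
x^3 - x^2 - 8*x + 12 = (x - 2)^2*(x + 3)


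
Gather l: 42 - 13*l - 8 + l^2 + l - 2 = l^2 - 12*l + 32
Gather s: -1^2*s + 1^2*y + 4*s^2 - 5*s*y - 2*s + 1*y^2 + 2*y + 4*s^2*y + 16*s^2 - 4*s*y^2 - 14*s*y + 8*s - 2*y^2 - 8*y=s^2*(4*y + 20) + s*(-4*y^2 - 19*y + 5) - y^2 - 5*y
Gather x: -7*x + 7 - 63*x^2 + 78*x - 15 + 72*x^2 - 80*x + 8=9*x^2 - 9*x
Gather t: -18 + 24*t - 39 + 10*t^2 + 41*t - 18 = 10*t^2 + 65*t - 75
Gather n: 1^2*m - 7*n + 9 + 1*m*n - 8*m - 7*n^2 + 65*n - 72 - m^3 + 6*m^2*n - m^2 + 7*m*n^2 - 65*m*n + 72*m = -m^3 - m^2 + 65*m + n^2*(7*m - 7) + n*(6*m^2 - 64*m + 58) - 63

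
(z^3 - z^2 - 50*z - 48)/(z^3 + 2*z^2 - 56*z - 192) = (z + 1)/(z + 4)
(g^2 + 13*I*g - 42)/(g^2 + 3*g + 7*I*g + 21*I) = (g + 6*I)/(g + 3)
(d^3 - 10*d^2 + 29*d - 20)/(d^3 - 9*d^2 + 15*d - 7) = (d^2 - 9*d + 20)/(d^2 - 8*d + 7)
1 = 1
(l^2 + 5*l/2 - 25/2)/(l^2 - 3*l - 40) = (l - 5/2)/(l - 8)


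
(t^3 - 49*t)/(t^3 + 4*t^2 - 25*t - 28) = t*(t - 7)/(t^2 - 3*t - 4)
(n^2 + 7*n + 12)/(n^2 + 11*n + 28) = (n + 3)/(n + 7)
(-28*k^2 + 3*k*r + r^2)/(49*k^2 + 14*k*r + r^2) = (-4*k + r)/(7*k + r)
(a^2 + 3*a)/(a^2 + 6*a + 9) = a/(a + 3)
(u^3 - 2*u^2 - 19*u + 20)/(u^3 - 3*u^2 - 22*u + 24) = (u - 5)/(u - 6)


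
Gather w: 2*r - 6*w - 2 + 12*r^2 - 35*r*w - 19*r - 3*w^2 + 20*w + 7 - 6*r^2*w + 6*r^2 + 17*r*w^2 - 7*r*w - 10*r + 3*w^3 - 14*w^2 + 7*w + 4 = 18*r^2 - 27*r + 3*w^3 + w^2*(17*r - 17) + w*(-6*r^2 - 42*r + 21) + 9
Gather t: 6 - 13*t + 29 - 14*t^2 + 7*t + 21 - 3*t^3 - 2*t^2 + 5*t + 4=-3*t^3 - 16*t^2 - t + 60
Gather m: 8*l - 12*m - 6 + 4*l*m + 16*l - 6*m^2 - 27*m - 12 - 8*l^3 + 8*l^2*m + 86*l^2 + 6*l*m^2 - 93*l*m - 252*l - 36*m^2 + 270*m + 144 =-8*l^3 + 86*l^2 - 228*l + m^2*(6*l - 42) + m*(8*l^2 - 89*l + 231) + 126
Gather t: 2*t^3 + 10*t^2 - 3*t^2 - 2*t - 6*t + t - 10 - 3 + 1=2*t^3 + 7*t^2 - 7*t - 12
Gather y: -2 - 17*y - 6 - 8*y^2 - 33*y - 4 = -8*y^2 - 50*y - 12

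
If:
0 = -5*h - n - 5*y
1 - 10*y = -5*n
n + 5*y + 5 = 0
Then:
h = 1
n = -11/7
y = -24/35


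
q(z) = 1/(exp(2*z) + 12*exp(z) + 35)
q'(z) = (-2*exp(2*z) - 12*exp(z))/(exp(2*z) + 12*exp(z) + 35)^2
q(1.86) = 0.01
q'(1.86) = -0.01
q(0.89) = 0.01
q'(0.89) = -0.01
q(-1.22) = 0.03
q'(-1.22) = -0.00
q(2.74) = 0.00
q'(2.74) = -0.00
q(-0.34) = 0.02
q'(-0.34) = -0.00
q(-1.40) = 0.03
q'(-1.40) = -0.00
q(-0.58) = 0.02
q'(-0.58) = -0.00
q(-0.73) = 0.02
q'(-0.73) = -0.00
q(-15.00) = 0.03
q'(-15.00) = 0.00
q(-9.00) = 0.03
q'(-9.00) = 0.00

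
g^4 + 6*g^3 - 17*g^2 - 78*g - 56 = (g - 4)*(g + 1)*(g + 2)*(g + 7)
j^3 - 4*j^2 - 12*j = j*(j - 6)*(j + 2)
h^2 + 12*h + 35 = (h + 5)*(h + 7)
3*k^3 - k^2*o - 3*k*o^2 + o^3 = (-3*k + o)*(-k + o)*(k + o)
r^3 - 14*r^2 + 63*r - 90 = (r - 6)*(r - 5)*(r - 3)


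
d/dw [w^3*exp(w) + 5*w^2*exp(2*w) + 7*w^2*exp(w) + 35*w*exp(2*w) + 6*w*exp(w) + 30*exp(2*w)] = (w^3 + 10*w^2*exp(w) + 10*w^2 + 80*w*exp(w) + 20*w + 95*exp(w) + 6)*exp(w)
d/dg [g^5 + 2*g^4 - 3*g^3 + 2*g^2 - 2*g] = 5*g^4 + 8*g^3 - 9*g^2 + 4*g - 2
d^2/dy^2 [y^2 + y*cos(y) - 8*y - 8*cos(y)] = -y*cos(y) - 2*sin(y) + 8*cos(y) + 2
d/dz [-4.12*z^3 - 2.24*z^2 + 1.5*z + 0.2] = -12.36*z^2 - 4.48*z + 1.5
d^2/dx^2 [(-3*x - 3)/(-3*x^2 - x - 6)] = 6*((x + 1)*(6*x + 1)^2 - (9*x + 4)*(3*x^2 + x + 6))/(3*x^2 + x + 6)^3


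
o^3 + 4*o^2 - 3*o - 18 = (o - 2)*(o + 3)^2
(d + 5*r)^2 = d^2 + 10*d*r + 25*r^2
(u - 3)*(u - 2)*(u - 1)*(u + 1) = u^4 - 5*u^3 + 5*u^2 + 5*u - 6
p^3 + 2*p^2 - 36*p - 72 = (p - 6)*(p + 2)*(p + 6)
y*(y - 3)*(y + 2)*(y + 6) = y^4 + 5*y^3 - 12*y^2 - 36*y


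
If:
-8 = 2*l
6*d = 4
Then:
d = 2/3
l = -4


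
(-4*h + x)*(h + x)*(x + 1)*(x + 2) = -4*h^2*x^2 - 12*h^2*x - 8*h^2 - 3*h*x^3 - 9*h*x^2 - 6*h*x + x^4 + 3*x^3 + 2*x^2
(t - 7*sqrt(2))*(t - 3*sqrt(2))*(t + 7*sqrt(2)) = t^3 - 3*sqrt(2)*t^2 - 98*t + 294*sqrt(2)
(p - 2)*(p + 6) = p^2 + 4*p - 12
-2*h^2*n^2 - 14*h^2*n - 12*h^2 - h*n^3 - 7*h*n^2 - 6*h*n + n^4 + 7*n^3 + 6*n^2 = (-2*h + n)*(h + n)*(n + 1)*(n + 6)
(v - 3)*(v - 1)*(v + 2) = v^3 - 2*v^2 - 5*v + 6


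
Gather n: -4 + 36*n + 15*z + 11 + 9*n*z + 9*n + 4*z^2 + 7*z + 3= n*(9*z + 45) + 4*z^2 + 22*z + 10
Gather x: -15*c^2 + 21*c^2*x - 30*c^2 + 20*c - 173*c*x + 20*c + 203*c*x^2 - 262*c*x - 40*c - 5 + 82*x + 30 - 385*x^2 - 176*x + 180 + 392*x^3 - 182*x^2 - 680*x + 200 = -45*c^2 + 392*x^3 + x^2*(203*c - 567) + x*(21*c^2 - 435*c - 774) + 405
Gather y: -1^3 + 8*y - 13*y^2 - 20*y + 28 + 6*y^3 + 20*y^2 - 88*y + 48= 6*y^3 + 7*y^2 - 100*y + 75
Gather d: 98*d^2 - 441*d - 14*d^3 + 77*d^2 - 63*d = -14*d^3 + 175*d^2 - 504*d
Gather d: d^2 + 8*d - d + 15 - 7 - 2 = d^2 + 7*d + 6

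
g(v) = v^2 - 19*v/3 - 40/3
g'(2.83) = -0.67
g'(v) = 2*v - 19/3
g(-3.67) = 23.38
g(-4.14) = 30.03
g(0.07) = -13.77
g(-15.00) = 306.67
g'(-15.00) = -36.33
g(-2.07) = 4.06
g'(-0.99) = -8.31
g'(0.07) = -6.19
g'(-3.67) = -13.67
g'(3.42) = 0.51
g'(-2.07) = -10.47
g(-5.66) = 54.55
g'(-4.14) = -14.61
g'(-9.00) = -24.33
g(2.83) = -23.25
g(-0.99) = -6.08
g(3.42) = -23.30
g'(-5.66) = -17.65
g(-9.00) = 124.67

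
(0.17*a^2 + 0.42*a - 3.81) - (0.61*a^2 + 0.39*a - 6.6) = -0.44*a^2 + 0.03*a + 2.79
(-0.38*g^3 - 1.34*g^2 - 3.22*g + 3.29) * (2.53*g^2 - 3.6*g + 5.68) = -0.9614*g^5 - 2.0222*g^4 - 5.481*g^3 + 12.3045*g^2 - 30.1336*g + 18.6872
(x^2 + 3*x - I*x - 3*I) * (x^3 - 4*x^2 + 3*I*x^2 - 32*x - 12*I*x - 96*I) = x^5 - x^4 + 2*I*x^4 - 41*x^3 - 2*I*x^3 - 99*x^2 - 88*I*x^2 - 132*x - 192*I*x - 288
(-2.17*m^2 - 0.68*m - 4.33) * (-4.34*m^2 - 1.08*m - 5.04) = 9.4178*m^4 + 5.2948*m^3 + 30.4634*m^2 + 8.1036*m + 21.8232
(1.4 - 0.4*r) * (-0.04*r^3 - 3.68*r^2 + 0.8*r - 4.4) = 0.016*r^4 + 1.416*r^3 - 5.472*r^2 + 2.88*r - 6.16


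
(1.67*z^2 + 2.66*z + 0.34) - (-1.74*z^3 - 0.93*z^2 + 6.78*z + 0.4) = 1.74*z^3 + 2.6*z^2 - 4.12*z - 0.06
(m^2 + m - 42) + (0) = m^2 + m - 42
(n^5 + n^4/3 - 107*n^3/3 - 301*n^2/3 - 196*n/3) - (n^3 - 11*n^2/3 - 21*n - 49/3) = n^5 + n^4/3 - 110*n^3/3 - 290*n^2/3 - 133*n/3 + 49/3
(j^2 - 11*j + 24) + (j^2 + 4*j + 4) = 2*j^2 - 7*j + 28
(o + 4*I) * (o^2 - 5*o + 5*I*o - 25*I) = o^3 - 5*o^2 + 9*I*o^2 - 20*o - 45*I*o + 100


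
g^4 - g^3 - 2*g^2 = g^2*(g - 2)*(g + 1)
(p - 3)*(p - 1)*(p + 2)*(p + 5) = p^4 + 3*p^3 - 15*p^2 - 19*p + 30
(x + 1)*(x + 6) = x^2 + 7*x + 6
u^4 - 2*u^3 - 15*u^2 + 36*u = u*(u - 3)^2*(u + 4)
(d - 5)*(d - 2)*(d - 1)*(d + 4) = d^4 - 4*d^3 - 15*d^2 + 58*d - 40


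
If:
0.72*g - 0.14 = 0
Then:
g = 0.19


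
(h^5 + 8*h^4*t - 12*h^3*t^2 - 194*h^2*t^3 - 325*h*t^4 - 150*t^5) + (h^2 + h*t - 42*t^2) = h^5 + 8*h^4*t - 12*h^3*t^2 - 194*h^2*t^3 + h^2 - 325*h*t^4 + h*t - 150*t^5 - 42*t^2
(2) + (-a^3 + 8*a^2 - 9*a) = -a^3 + 8*a^2 - 9*a + 2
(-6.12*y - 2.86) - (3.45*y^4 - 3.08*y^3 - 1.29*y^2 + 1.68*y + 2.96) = -3.45*y^4 + 3.08*y^3 + 1.29*y^2 - 7.8*y - 5.82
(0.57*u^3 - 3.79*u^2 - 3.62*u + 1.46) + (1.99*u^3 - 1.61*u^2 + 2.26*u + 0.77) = 2.56*u^3 - 5.4*u^2 - 1.36*u + 2.23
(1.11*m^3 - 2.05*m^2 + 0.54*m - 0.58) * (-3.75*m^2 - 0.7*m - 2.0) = -4.1625*m^5 + 6.9105*m^4 - 2.81*m^3 + 5.897*m^2 - 0.674*m + 1.16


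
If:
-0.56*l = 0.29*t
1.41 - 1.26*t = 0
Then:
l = -0.58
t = 1.12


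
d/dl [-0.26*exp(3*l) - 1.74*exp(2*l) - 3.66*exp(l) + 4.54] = (-0.78*exp(2*l) - 3.48*exp(l) - 3.66)*exp(l)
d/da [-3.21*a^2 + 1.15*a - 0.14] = 1.15 - 6.42*a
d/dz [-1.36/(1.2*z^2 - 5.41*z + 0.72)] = (3.264*z - 7.3576)/(1.2*z^2 - 5.41*z + 0.72)^2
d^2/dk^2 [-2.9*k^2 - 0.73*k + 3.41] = -5.80000000000000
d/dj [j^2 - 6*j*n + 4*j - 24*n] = 2*j - 6*n + 4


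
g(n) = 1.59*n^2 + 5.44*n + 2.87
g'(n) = 3.18*n + 5.44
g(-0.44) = 0.78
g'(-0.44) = 4.04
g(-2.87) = 0.35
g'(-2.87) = -3.69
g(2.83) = 31.00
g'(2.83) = 14.44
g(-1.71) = -1.78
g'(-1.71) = 0.00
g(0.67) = 7.23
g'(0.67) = 7.57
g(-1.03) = -1.05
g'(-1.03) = 2.16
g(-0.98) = -0.93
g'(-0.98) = 2.32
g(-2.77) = 0.00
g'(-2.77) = -3.37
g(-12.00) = 166.55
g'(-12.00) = -32.72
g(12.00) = 297.11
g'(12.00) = 43.60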